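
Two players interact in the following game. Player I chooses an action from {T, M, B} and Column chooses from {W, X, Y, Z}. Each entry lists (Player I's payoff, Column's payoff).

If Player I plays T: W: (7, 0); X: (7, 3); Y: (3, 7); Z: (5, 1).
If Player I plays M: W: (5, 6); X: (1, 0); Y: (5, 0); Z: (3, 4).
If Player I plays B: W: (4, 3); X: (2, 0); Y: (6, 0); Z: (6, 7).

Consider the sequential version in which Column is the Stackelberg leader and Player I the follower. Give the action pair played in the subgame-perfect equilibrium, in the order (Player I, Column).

Solve by backward induction (Column leads).
- W: BR = T, leader payoff 0.
- X: BR = T, leader payoff 3.
- Y: BR = B, leader payoff 0.
- Z: BR = B, leader payoff 7.
Maximizing over 0, 3, 0, 7, Column chooses Z. Subgame-perfect outcome: (B, Z) with payoffs (6, 7).

(B, Z)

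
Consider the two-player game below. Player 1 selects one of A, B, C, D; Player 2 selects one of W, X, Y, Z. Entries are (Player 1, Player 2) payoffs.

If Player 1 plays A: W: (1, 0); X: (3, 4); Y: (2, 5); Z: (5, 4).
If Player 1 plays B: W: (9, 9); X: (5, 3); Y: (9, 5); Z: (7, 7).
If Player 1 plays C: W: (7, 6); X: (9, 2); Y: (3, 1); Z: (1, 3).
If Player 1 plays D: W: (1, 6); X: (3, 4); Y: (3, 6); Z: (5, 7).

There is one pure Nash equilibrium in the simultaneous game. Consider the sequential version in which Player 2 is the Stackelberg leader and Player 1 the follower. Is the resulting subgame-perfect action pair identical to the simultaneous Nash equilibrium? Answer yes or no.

yes

Player 1 best-responds to each possible Player 2 move:
- W: Player 1 compares 1, 9, 7, 1 and picks B; Player 2 would get 9.
- X: Player 1 compares 3, 5, 9, 3 and picks C; Player 2 would get 2.
- Y: Player 1 compares 2, 9, 3, 3 and picks B; Player 2 would get 5.
- Z: Player 1 compares 5, 7, 1, 5 and picks B; Player 2 would get 7.
Player 2's induced payoffs are 9, 2, 5, 7, so Player 2 commits to W. Subgame-perfect outcome: (B, W) with payoffs (9, 9).
Now find the simultaneous Nash equilibrium.
Player 1's best replies: W→B; X→C; Y→B; Z→B.
Player 2's best replies: A→Y; B→W; C→W; D→Z.
The unique mutual best reply is (B, W), giving (9, 9).
Sequential outcome (B, W) coincides with the Nash profile (B, W).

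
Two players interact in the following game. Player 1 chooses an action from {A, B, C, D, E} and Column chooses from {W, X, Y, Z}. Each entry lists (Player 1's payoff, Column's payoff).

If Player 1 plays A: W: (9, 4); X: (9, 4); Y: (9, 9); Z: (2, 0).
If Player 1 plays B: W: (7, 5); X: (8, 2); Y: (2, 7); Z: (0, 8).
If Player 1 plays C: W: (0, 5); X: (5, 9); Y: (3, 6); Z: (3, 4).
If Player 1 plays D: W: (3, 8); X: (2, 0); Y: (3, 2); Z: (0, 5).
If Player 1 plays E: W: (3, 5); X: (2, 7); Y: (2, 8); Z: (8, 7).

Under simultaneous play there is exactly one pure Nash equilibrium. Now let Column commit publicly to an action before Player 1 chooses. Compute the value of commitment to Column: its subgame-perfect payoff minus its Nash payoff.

Work backward from Player 1's decision.
- W: BR = A, leader payoff 4.
- X: BR = A, leader payoff 4.
- Y: BR = A, leader payoff 9.
- Z: BR = E, leader payoff 7.
Maximizing over 4, 4, 9, 7, Column chooses Y. Subgame-perfect outcome: (A, Y) with payoffs (9, 9).
Now find the simultaneous Nash equilibrium.
Player 1's best replies: W→A; X→A; Y→A; Z→E.
Column's best replies: A→Y; B→Z; C→X; D→W; E→Y.
The unique mutual best reply is (A, Y), giving (9, 9).
Column's commitment gain: 9 − 9 = 0.

0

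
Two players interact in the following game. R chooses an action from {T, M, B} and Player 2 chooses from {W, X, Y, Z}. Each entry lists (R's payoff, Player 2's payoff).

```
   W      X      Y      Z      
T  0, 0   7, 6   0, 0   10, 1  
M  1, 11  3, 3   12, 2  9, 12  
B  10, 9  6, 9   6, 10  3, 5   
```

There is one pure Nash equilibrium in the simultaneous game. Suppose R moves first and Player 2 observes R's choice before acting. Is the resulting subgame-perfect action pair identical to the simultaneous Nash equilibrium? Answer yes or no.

no

Backward induction with R moving first.
- T: Player 2 compares 0, 6, 0, 1 and picks X; R would get 7.
- M: Player 2 compares 11, 3, 2, 12 and picks Z; R would get 9.
- B: Player 2 compares 9, 9, 10, 5 and picks Y; R would get 6.
Among 7, 9, 6, the best is 9 at M. Subgame-perfect outcome: (M, Z) with payoffs (9, 12).
Now find the simultaneous Nash equilibrium.
R's best replies: W→B; X→T; Y→M; Z→T.
Player 2's best replies: T→X; M→Z; B→Y.
The unique mutual best reply is (T, X), giving (7, 6).
Sequential outcome (M, Z) differs from the Nash profile (T, X).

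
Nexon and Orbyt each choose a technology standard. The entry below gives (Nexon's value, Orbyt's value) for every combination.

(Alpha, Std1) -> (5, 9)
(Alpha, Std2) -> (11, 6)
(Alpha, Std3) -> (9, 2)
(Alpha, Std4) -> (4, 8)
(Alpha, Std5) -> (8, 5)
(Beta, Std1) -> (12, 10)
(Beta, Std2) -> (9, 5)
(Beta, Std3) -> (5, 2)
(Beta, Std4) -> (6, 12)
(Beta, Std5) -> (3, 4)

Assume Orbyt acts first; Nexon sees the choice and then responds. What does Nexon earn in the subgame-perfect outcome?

6

Solve by backward induction (Orbyt leads).
- Std1: Nexon compares 5, 12 and picks Beta; Orbyt would get 10.
- Std2: Nexon compares 11, 9 and picks Alpha; Orbyt would get 6.
- Std3: Nexon compares 9, 5 and picks Alpha; Orbyt would get 2.
- Std4: Nexon compares 4, 6 and picks Beta; Orbyt would get 12.
- Std5: Nexon compares 8, 3 and picks Alpha; Orbyt would get 5.
Among 10, 6, 2, 12, 5, the best is 12 at Std4. Subgame-perfect outcome: (Beta, Std4) with payoffs (6, 12).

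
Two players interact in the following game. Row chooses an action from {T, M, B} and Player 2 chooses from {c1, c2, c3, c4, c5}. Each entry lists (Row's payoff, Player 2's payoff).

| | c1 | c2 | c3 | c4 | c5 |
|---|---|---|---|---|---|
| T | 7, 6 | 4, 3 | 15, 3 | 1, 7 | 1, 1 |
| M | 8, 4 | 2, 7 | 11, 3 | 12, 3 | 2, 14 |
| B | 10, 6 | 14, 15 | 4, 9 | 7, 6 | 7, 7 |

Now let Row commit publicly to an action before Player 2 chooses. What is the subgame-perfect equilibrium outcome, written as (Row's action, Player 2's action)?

(B, c2)

Solve by backward induction (Row leads).
- T → Player 2 plays c4 (best of 6, 3, 3, 7, 1); Row gets 1.
- M → Player 2 plays c5 (best of 4, 7, 3, 3, 14); Row gets 2.
- B → Player 2 plays c2 (best of 6, 15, 9, 6, 7); Row gets 14.
Maximizing over 1, 2, 14, Row chooses B. Subgame-perfect outcome: (B, c2) with payoffs (14, 15).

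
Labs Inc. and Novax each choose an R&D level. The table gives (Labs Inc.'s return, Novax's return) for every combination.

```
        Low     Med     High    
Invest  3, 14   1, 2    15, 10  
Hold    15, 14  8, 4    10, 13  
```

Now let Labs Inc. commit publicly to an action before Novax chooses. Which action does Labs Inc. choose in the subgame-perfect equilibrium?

Solve by backward induction (Labs Inc. leads).
- Invest → Novax plays Low (best of 14, 2, 10); Labs Inc. gets 3.
- Hold → Novax plays Low (best of 14, 4, 13); Labs Inc. gets 15.
Maximizing over 3, 15, Labs Inc. chooses Hold. Subgame-perfect outcome: (Hold, Low) with payoffs (15, 14).

Hold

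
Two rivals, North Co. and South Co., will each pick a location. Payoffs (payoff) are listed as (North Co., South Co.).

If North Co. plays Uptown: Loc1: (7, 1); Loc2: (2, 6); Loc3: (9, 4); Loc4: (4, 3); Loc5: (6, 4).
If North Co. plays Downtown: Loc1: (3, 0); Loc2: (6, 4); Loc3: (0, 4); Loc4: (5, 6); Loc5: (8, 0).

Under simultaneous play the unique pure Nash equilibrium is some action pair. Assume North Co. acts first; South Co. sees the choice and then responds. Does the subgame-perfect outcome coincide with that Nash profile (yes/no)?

Work backward from South Co.'s decision.
- Uptown → South Co. plays Loc2 (best of 1, 6, 4, 3, 4); North Co. gets 2.
- Downtown → South Co. plays Loc4 (best of 0, 4, 4, 6, 0); North Co. gets 5.
North Co.'s induced payoffs are 2, 5, so North Co. commits to Downtown. Subgame-perfect outcome: (Downtown, Loc4) with payoffs (5, 6).
For the simultaneous game, intersect best replies.
North Co.'s best replies: Loc1→Uptown; Loc2→Downtown; Loc3→Uptown; Loc4→Downtown; Loc5→Downtown.
South Co.'s best replies: Uptown→Loc2; Downtown→Loc4.
The unique mutual best reply is (Downtown, Loc4), giving (5, 6).
Sequential outcome (Downtown, Loc4) coincides with the Nash profile (Downtown, Loc4).

yes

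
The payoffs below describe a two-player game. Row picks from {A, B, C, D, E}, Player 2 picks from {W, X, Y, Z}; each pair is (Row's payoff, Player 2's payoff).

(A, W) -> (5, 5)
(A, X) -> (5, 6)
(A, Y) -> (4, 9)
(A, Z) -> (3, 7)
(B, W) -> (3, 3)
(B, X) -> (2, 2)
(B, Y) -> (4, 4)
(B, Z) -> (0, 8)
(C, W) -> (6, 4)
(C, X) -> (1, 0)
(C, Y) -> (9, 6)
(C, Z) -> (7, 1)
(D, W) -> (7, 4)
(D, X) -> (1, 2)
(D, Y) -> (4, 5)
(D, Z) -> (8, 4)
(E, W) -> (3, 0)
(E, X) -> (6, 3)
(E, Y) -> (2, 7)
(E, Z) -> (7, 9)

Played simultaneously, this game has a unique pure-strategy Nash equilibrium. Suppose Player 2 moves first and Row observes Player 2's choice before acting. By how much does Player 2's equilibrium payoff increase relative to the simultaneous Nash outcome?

Solve by backward induction (Player 2 leads).
- W: BR = D, leader payoff 4.
- X: BR = E, leader payoff 3.
- Y: BR = C, leader payoff 6.
- Z: BR = D, leader payoff 4.
Player 2's induced payoffs are 4, 3, 6, 4, so Player 2 commits to Y. Subgame-perfect outcome: (C, Y) with payoffs (9, 6).
For the simultaneous game, intersect best replies.
Row's best replies: W→D; X→E; Y→C; Z→D.
Player 2's best replies: A→Y; B→Z; C→Y; D→Y; E→Z.
The unique mutual best reply is (C, Y), giving (9, 6).
Player 2's commitment gain: 6 − 6 = 0.

0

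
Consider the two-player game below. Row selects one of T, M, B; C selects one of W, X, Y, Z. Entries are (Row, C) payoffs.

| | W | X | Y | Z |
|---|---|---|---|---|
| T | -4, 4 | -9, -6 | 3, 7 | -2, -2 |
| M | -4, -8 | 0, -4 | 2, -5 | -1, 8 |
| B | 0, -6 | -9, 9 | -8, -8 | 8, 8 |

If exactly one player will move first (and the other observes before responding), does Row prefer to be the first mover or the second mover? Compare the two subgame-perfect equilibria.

If Row leads: C's best replies are T→Y, M→Z, B→X; Row's induced payoffs 3, -1, -9; outcome (T, Y), payoffs (3, 7).
If C leads: Row's best replies are W→B, X→M, Y→T, Z→B; C's induced payoffs -6, -4, 7, 8; outcome (B, Z), payoffs (8, 8).
Row gets 3 moving first and 8 moving second, so Row prefers to move second.

second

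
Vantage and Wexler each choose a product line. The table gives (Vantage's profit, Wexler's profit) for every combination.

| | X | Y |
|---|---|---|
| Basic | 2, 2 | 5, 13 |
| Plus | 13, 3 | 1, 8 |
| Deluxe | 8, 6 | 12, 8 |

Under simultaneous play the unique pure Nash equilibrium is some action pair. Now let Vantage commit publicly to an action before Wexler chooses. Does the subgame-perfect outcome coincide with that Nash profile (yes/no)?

Solve by backward induction (Vantage leads).
- Basic → Wexler plays Y (best of 2, 13); Vantage gets 5.
- Plus → Wexler plays Y (best of 3, 8); Vantage gets 1.
- Deluxe → Wexler plays Y (best of 6, 8); Vantage gets 12.
Maximizing over 5, 1, 12, Vantage chooses Deluxe. Subgame-perfect outcome: (Deluxe, Y) with payoffs (12, 8).
For the simultaneous game, intersect best replies.
Vantage's best replies: X→Plus; Y→Deluxe.
Wexler's best replies: Basic→Y; Plus→Y; Deluxe→Y.
The unique mutual best reply is (Deluxe, Y), giving (12, 8).
Sequential outcome (Deluxe, Y) coincides with the Nash profile (Deluxe, Y).

yes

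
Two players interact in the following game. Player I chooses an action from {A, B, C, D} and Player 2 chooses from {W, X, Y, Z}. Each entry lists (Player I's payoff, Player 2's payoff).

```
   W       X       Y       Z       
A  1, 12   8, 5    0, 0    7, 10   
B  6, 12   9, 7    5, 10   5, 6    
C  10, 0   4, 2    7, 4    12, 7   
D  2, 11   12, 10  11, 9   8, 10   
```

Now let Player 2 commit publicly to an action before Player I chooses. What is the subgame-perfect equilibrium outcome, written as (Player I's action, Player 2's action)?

Solve by backward induction (Player 2 leads).
- W: Player I compares 1, 6, 10, 2 and picks C; Player 2 would get 0.
- X: Player I compares 8, 9, 4, 12 and picks D; Player 2 would get 10.
- Y: Player I compares 0, 5, 7, 11 and picks D; Player 2 would get 9.
- Z: Player I compares 7, 5, 12, 8 and picks C; Player 2 would get 7.
Player 2's induced payoffs are 0, 10, 9, 7, so Player 2 commits to X. Subgame-perfect outcome: (D, X) with payoffs (12, 10).

(D, X)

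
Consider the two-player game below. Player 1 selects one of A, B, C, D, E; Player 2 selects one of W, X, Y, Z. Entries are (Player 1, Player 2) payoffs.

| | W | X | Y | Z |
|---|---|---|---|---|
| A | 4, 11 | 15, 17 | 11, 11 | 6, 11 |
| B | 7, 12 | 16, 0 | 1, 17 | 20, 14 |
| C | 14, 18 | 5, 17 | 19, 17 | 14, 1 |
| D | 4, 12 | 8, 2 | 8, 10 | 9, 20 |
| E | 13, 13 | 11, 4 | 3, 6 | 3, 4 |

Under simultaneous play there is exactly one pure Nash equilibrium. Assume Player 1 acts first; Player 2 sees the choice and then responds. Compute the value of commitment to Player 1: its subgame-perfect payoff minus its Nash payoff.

Solve by backward induction (Player 1 leads).
- A: Player 2 compares 11, 17, 11, 11 and picks X; Player 1 would get 15.
- B: Player 2 compares 12, 0, 17, 14 and picks Y; Player 1 would get 1.
- C: Player 2 compares 18, 17, 17, 1 and picks W; Player 1 would get 14.
- D: Player 2 compares 12, 2, 10, 20 and picks Z; Player 1 would get 9.
- E: Player 2 compares 13, 4, 6, 4 and picks W; Player 1 would get 13.
Among 15, 1, 14, 9, 13, the best is 15 at A. Subgame-perfect outcome: (A, X) with payoffs (15, 17).
Under simultaneous play:
Player 1's best replies: W→C; X→B; Y→C; Z→B.
Player 2's best replies: A→X; B→Y; C→W; D→Z; E→W.
The unique mutual best reply is (C, W), giving (14, 18).
Player 1's commitment gain: 15 − 14 = 1.

1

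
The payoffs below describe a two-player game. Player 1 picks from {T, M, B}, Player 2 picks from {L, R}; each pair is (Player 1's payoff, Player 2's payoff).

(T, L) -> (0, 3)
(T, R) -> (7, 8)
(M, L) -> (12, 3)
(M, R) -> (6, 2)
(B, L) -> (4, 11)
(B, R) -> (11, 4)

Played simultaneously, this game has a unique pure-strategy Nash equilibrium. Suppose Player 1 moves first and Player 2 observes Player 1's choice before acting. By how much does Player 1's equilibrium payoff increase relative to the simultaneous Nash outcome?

0

Player 2 best-responds to each possible Player 1 move:
- T → Player 2 plays R (best of 3, 8); Player 1 gets 7.
- M → Player 2 plays L (best of 3, 2); Player 1 gets 12.
- B → Player 2 plays L (best of 11, 4); Player 1 gets 4.
Among 7, 12, 4, the best is 12 at M. Subgame-perfect outcome: (M, L) with payoffs (12, 3).
Under simultaneous play:
Player 1's best replies: L→M; R→B.
Player 2's best replies: T→R; M→L; B→L.
The unique mutual best reply is (M, L), giving (12, 3).
Player 1's commitment gain: 12 − 12 = 0.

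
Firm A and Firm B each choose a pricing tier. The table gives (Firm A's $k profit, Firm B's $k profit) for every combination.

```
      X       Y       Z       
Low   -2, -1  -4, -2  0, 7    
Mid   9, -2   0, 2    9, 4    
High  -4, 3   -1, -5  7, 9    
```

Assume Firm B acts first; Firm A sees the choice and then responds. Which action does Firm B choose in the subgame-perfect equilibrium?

Firm A best-responds to each possible Firm B move:
- X: BR = Mid, leader payoff -2.
- Y: BR = Mid, leader payoff 2.
- Z: BR = Mid, leader payoff 4.
Firm B's induced payoffs are -2, 2, 4, so Firm B commits to Z. Subgame-perfect outcome: (Mid, Z) with payoffs (9, 4).

Z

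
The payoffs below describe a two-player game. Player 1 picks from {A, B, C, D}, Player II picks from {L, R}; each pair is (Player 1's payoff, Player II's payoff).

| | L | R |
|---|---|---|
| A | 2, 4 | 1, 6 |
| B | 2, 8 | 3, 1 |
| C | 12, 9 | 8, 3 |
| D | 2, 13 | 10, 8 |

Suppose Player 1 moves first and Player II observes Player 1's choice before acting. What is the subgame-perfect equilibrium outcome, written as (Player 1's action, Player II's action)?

Backward induction with Player 1 moving first.
- A: Player II compares 4, 6 and picks R; Player 1 would get 1.
- B: Player II compares 8, 1 and picks L; Player 1 would get 2.
- C: Player II compares 9, 3 and picks L; Player 1 would get 12.
- D: Player II compares 13, 8 and picks L; Player 1 would get 2.
Among 1, 2, 12, 2, the best is 12 at C. Subgame-perfect outcome: (C, L) with payoffs (12, 9).

(C, L)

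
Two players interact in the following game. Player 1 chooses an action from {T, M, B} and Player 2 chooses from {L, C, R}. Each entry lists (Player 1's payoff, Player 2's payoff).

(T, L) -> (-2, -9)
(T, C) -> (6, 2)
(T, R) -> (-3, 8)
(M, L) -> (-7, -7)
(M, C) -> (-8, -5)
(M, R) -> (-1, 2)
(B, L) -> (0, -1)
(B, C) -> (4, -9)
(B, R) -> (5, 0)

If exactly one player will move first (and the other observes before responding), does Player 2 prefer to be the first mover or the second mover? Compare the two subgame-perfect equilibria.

If Player 1 leads: Player 2's best replies are T→R, M→R, B→R; Player 1's induced payoffs -3, -1, 5; outcome (B, R), payoffs (5, 0).
If Player 2 leads: Player 1's best replies are L→B, C→T, R→B; Player 2's induced payoffs -1, 2, 0; outcome (T, C), payoffs (6, 2).
Player 2 gets 2 moving first and 0 moving second, so Player 2 prefers to move first.

first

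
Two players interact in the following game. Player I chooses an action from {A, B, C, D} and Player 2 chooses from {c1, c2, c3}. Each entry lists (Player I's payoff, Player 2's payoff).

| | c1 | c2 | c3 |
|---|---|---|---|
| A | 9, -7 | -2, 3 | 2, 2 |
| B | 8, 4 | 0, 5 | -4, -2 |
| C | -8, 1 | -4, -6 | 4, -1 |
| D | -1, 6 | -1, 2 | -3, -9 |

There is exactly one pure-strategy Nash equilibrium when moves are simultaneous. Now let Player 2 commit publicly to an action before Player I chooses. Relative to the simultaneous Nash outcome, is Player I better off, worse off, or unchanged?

unchanged

Solve by backward induction (Player 2 leads).
- c1 → Player I plays A (best of 9, 8, -8, -1); Player 2 gets -7.
- c2 → Player I plays B (best of -2, 0, -4, -1); Player 2 gets 5.
- c3 → Player I plays C (best of 2, -4, 4, -3); Player 2 gets -1.
Among -7, 5, -1, the best is 5 at c2. Subgame-perfect outcome: (B, c2) with payoffs (0, 5).
Now find the simultaneous Nash equilibrium.
Player I's best replies: c1→A; c2→B; c3→C.
Player 2's best replies: A→c2; B→c2; C→c1; D→c1.
Only (B, c2) has each player best-responding; Nash payoffs (0, 5).
Player I earns 0 sequentially versus 0 at the Nash outcome: unchanged.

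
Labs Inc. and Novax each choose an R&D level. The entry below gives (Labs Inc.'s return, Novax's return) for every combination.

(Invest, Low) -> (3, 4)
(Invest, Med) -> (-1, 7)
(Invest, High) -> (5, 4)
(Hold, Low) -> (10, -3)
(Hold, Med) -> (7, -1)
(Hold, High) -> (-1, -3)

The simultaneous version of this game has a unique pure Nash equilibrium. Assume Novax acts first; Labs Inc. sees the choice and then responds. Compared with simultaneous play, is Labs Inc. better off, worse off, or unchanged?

worse off

Labs Inc. best-responds to each possible Novax move:
- Low: Labs Inc. compares 3, 10 and picks Hold; Novax would get -3.
- Med: Labs Inc. compares -1, 7 and picks Hold; Novax would get -1.
- High: Labs Inc. compares 5, -1 and picks Invest; Novax would get 4.
Novax's induced payoffs are -3, -1, 4, so Novax commits to High. Subgame-perfect outcome: (Invest, High) with payoffs (5, 4).
Now find the simultaneous Nash equilibrium.
Labs Inc.'s best replies: Low→Hold; Med→Hold; High→Invest.
Novax's best replies: Invest→Med; Hold→Med.
The unique mutual best reply is (Hold, Med), giving (7, -1).
Labs Inc. earns 5 sequentially versus 7 at the Nash outcome: worse off.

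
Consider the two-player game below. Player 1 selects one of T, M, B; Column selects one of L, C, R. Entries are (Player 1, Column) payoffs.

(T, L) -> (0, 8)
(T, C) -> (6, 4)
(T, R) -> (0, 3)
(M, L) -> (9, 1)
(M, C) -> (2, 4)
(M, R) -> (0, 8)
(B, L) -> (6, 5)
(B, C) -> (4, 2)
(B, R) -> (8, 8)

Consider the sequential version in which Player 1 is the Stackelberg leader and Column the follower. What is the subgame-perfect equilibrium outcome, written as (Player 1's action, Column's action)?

(B, R)

Column best-responds to each possible Player 1 move:
- T → Column plays L (best of 8, 4, 3); Player 1 gets 0.
- M → Column plays R (best of 1, 4, 8); Player 1 gets 0.
- B → Column plays R (best of 5, 2, 8); Player 1 gets 8.
Player 1's induced payoffs are 0, 0, 8, so Player 1 commits to B. Subgame-perfect outcome: (B, R) with payoffs (8, 8).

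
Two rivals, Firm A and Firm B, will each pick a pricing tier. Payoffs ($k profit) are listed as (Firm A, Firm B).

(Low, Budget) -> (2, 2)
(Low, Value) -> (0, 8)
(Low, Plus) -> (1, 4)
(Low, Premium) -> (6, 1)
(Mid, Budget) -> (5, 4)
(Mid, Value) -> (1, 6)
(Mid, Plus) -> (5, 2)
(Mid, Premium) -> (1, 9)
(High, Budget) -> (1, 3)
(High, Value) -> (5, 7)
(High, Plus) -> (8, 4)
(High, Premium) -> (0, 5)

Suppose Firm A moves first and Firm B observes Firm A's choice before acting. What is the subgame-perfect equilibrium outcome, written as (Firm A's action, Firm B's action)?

(High, Value)

Solve by backward induction (Firm A leads).
- Low → Firm B plays Value (best of 2, 8, 4, 1); Firm A gets 0.
- Mid → Firm B plays Premium (best of 4, 6, 2, 9); Firm A gets 1.
- High → Firm B plays Value (best of 3, 7, 4, 5); Firm A gets 5.
Among 0, 1, 5, the best is 5 at High. Subgame-perfect outcome: (High, Value) with payoffs (5, 7).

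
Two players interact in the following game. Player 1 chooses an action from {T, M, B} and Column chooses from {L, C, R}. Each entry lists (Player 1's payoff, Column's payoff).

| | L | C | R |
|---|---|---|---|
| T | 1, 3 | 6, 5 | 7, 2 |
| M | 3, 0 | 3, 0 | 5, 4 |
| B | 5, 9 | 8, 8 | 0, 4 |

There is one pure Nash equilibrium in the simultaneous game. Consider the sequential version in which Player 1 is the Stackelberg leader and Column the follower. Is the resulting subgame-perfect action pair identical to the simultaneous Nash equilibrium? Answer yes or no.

Work backward from Column's decision.
- T: BR = C, leader payoff 6.
- M: BR = R, leader payoff 5.
- B: BR = L, leader payoff 5.
Player 1's induced payoffs are 6, 5, 5, so Player 1 commits to T. Subgame-perfect outcome: (T, C) with payoffs (6, 5).
For the simultaneous game, intersect best replies.
Player 1's best replies: L→B; C→B; R→T.
Column's best replies: T→C; M→R; B→L.
Only (B, L) has each player best-responding; Nash payoffs (5, 9).
Sequential outcome (T, C) differs from the Nash profile (B, L).

no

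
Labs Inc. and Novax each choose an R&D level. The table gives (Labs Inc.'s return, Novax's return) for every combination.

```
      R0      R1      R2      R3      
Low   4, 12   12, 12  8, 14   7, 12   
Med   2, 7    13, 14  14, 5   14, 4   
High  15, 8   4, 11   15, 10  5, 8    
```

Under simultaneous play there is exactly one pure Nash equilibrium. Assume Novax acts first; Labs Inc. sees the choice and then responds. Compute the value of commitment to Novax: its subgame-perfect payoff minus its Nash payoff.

0

Backward induction with Novax moving first.
- R0: BR = High, leader payoff 8.
- R1: BR = Med, leader payoff 14.
- R2: BR = High, leader payoff 10.
- R3: BR = Med, leader payoff 4.
Among 8, 14, 10, 4, the best is 14 at R1. Subgame-perfect outcome: (Med, R1) with payoffs (13, 14).
Under simultaneous play:
Labs Inc.'s best replies: R0→High; R1→Med; R2→High; R3→Med.
Novax's best replies: Low→R2; Med→R1; High→R1.
Only (Med, R1) has each player best-responding; Nash payoffs (13, 14).
Novax's commitment gain: 14 − 14 = 0.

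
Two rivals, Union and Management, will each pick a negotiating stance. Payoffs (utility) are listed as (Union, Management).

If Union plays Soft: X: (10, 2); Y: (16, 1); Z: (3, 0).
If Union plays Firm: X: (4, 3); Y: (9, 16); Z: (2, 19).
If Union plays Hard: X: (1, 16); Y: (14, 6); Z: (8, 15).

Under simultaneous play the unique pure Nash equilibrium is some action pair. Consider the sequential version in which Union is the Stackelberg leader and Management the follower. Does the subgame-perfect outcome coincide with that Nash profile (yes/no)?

Solve by backward induction (Union leads).
- Soft: Management compares 2, 1, 0 and picks X; Union would get 10.
- Firm: Management compares 3, 16, 19 and picks Z; Union would get 2.
- Hard: Management compares 16, 6, 15 and picks X; Union would get 1.
Maximizing over 10, 2, 1, Union chooses Soft. Subgame-perfect outcome: (Soft, X) with payoffs (10, 2).
Now find the simultaneous Nash equilibrium.
Union's best replies: X→Soft; Y→Soft; Z→Hard.
Management's best replies: Soft→X; Firm→Z; Hard→X.
Only (Soft, X) has each player best-responding; Nash payoffs (10, 2).
Sequential outcome (Soft, X) coincides with the Nash profile (Soft, X).

yes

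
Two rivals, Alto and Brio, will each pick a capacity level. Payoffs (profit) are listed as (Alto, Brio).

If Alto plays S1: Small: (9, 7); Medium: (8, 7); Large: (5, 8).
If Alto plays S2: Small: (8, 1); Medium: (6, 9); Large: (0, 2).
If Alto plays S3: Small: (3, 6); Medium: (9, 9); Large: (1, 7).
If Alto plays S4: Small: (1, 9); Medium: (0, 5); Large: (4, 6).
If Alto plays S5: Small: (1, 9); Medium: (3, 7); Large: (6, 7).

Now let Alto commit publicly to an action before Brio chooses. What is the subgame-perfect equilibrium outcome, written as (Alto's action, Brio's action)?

Brio best-responds to each possible Alto move:
- S1: BR = Large, leader payoff 5.
- S2: BR = Medium, leader payoff 6.
- S3: BR = Medium, leader payoff 9.
- S4: BR = Small, leader payoff 1.
- S5: BR = Small, leader payoff 1.
Alto's induced payoffs are 5, 6, 9, 1, 1, so Alto commits to S3. Subgame-perfect outcome: (S3, Medium) with payoffs (9, 9).

(S3, Medium)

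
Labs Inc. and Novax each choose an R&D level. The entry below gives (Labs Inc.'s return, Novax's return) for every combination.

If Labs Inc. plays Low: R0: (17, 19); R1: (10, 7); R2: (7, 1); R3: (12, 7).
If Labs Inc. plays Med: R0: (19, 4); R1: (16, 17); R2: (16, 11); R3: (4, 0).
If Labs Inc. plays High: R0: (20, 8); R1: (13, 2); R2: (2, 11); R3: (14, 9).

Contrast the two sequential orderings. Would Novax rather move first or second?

If Labs Inc. leads: Novax's best replies are Low→R0, Med→R1, High→R2; Labs Inc.'s induced payoffs 17, 16, 2; outcome (Low, R0), payoffs (17, 19).
If Novax leads: Labs Inc.'s best replies are R0→High, R1→Med, R2→Med, R3→High; Novax's induced payoffs 8, 17, 11, 9; outcome (Med, R1), payoffs (16, 17).
Novax gets 17 moving first and 19 moving second, so Novax prefers to move second.

second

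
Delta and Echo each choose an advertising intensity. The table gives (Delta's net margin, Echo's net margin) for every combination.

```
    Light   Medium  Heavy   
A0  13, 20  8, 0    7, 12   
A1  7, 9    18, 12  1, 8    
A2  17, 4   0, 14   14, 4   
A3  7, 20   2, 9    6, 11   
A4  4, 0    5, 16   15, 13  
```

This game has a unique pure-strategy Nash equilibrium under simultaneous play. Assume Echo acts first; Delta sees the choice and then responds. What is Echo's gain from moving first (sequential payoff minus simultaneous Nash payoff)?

Work backward from Delta's decision.
- Light: Delta compares 13, 7, 17, 7, 4 and picks A2; Echo would get 4.
- Medium: Delta compares 8, 18, 0, 2, 5 and picks A1; Echo would get 12.
- Heavy: Delta compares 7, 1, 14, 6, 15 and picks A4; Echo would get 13.
Among 4, 12, 13, the best is 13 at Heavy. Subgame-perfect outcome: (A4, Heavy) with payoffs (15, 13).
Under simultaneous play:
Delta's best replies: Light→A2; Medium→A1; Heavy→A4.
Echo's best replies: A0→Light; A1→Medium; A2→Medium; A3→Light; A4→Medium.
Only (A1, Medium) has each player best-responding; Nash payoffs (18, 12).
Echo's commitment gain: 13 − 12 = 1.

1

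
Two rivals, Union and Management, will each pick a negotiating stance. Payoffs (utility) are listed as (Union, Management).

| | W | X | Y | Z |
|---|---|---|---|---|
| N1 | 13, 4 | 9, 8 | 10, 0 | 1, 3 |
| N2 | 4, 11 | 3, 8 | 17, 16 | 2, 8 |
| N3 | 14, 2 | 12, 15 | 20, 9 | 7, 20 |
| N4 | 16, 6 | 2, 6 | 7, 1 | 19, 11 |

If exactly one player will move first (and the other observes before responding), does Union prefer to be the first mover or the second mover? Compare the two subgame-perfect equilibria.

first

If Union leads: Management's best replies are N1→X, N2→Y, N3→Z, N4→Z; Union's induced payoffs 9, 17, 7, 19; outcome (N4, Z), payoffs (19, 11).
If Management leads: Union's best replies are W→N4, X→N3, Y→N3, Z→N4; Management's induced payoffs 6, 15, 9, 11; outcome (N3, X), payoffs (12, 15).
Union gets 19 moving first and 12 moving second, so Union prefers to move first.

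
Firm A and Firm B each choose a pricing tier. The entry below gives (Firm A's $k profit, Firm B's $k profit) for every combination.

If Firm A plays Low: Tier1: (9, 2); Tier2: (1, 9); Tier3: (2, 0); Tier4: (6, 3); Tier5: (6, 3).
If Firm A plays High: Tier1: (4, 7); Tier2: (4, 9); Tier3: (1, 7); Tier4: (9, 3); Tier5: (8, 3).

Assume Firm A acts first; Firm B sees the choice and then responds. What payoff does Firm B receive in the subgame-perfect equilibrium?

Work backward from Firm B's decision.
- Low → Firm B plays Tier2 (best of 2, 9, 0, 3, 3); Firm A gets 1.
- High → Firm B plays Tier2 (best of 7, 9, 7, 3, 3); Firm A gets 4.
Maximizing over 1, 4, Firm A chooses High. Subgame-perfect outcome: (High, Tier2) with payoffs (4, 9).

9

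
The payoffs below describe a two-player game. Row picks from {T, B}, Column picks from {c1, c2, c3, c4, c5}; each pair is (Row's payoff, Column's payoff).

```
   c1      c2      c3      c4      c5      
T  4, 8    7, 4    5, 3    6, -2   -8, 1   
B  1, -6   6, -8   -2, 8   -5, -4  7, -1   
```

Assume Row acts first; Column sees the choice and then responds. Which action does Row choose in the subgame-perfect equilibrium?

T

Column best-responds to each possible Row move:
- T: BR = c1, leader payoff 4.
- B: BR = c3, leader payoff -2.
Row's induced payoffs are 4, -2, so Row commits to T. Subgame-perfect outcome: (T, c1) with payoffs (4, 8).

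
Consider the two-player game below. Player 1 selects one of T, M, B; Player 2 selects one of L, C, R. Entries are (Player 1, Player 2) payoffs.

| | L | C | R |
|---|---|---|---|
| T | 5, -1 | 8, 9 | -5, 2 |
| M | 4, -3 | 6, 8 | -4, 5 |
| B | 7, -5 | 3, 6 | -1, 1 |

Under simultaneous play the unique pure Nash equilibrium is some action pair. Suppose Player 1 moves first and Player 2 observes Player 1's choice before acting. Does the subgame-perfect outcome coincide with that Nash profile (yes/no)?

Backward induction with Player 1 moving first.
- T: Player 2 compares -1, 9, 2 and picks C; Player 1 would get 8.
- M: Player 2 compares -3, 8, 5 and picks C; Player 1 would get 6.
- B: Player 2 compares -5, 6, 1 and picks C; Player 1 would get 3.
Maximizing over 8, 6, 3, Player 1 chooses T. Subgame-perfect outcome: (T, C) with payoffs (8, 9).
Now find the simultaneous Nash equilibrium.
Player 1's best replies: L→B; C→T; R→B.
Player 2's best replies: T→C; M→C; B→C.
The unique mutual best reply is (T, C), giving (8, 9).
Sequential outcome (T, C) coincides with the Nash profile (T, C).

yes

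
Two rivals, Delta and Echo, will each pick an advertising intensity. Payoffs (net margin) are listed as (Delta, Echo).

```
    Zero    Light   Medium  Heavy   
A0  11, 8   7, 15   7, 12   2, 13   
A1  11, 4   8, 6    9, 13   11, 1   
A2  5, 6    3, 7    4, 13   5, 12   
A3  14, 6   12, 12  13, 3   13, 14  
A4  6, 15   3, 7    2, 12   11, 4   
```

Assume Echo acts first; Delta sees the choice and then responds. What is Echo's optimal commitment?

Heavy

Work backward from Delta's decision.
- Zero: BR = A3, leader payoff 6.
- Light: BR = A3, leader payoff 12.
- Medium: BR = A3, leader payoff 3.
- Heavy: BR = A3, leader payoff 14.
Echo's induced payoffs are 6, 12, 3, 14, so Echo commits to Heavy. Subgame-perfect outcome: (A3, Heavy) with payoffs (13, 14).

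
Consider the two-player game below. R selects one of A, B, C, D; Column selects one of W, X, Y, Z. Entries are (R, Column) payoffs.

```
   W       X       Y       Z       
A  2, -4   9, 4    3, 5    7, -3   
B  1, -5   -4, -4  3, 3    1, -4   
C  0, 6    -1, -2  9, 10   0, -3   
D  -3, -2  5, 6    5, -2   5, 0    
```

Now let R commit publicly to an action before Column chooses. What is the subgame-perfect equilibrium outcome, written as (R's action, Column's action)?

(C, Y)

Solve by backward induction (R leads).
- A: BR = Y, leader payoff 3.
- B: BR = Y, leader payoff 3.
- C: BR = Y, leader payoff 9.
- D: BR = X, leader payoff 5.
Maximizing over 3, 3, 9, 5, R chooses C. Subgame-perfect outcome: (C, Y) with payoffs (9, 10).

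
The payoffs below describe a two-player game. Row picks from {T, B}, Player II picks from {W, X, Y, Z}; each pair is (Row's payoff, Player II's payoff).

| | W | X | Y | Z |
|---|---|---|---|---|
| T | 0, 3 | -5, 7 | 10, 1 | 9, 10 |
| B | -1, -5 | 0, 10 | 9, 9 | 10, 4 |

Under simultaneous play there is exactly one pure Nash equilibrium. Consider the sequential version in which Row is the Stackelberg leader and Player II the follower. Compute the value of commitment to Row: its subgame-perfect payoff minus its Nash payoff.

Backward induction with Row moving first.
- T: BR = Z, leader payoff 9.
- B: BR = X, leader payoff 0.
Row's induced payoffs are 9, 0, so Row commits to T. Subgame-perfect outcome: (T, Z) with payoffs (9, 10).
Now find the simultaneous Nash equilibrium.
Row's best replies: W→T; X→B; Y→T; Z→B.
Player II's best replies: T→Z; B→X.
The unique mutual best reply is (B, X), giving (0, 10).
Row's commitment gain: 9 − 0 = 9.

9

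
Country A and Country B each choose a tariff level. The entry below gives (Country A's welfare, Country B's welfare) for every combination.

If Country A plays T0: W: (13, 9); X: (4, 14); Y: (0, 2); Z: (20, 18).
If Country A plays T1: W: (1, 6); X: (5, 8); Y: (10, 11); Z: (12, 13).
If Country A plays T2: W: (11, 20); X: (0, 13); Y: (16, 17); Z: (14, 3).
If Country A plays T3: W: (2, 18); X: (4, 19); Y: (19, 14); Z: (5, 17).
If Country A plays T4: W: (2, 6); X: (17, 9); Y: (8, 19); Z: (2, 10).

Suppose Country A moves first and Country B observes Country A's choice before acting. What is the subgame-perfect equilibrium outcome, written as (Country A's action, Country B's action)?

(T0, Z)

Backward induction with Country A moving first.
- T0 → Country B plays Z (best of 9, 14, 2, 18); Country A gets 20.
- T1 → Country B plays Z (best of 6, 8, 11, 13); Country A gets 12.
- T2 → Country B plays W (best of 20, 13, 17, 3); Country A gets 11.
- T3 → Country B plays X (best of 18, 19, 14, 17); Country A gets 4.
- T4 → Country B plays Y (best of 6, 9, 19, 10); Country A gets 8.
Maximizing over 20, 12, 11, 4, 8, Country A chooses T0. Subgame-perfect outcome: (T0, Z) with payoffs (20, 18).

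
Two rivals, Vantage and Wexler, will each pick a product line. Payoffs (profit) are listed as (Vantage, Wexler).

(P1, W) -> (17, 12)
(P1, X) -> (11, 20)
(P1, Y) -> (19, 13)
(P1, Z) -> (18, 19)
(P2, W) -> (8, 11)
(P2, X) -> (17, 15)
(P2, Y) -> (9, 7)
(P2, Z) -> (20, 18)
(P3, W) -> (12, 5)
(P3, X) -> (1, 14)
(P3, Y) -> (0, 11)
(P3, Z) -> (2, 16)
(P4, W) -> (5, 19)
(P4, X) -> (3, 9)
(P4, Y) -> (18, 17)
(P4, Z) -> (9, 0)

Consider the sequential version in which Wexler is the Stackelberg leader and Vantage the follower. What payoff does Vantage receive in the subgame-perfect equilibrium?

Solve by backward induction (Wexler leads).
- W: BR = P1, leader payoff 12.
- X: BR = P2, leader payoff 15.
- Y: BR = P1, leader payoff 13.
- Z: BR = P2, leader payoff 18.
Wexler's induced payoffs are 12, 15, 13, 18, so Wexler commits to Z. Subgame-perfect outcome: (P2, Z) with payoffs (20, 18).

20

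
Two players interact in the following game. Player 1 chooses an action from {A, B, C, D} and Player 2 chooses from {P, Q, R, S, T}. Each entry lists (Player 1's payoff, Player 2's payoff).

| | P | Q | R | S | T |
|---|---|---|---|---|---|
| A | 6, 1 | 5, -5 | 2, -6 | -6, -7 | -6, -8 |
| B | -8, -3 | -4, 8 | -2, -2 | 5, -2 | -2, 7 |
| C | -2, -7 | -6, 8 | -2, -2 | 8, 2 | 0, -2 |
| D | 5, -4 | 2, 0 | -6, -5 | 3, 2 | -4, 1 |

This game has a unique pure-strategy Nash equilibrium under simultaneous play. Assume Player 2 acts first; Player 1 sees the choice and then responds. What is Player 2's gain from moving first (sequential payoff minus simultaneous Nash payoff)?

Player 1 best-responds to each possible Player 2 move:
- P: BR = A, leader payoff 1.
- Q: BR = A, leader payoff -5.
- R: BR = A, leader payoff -6.
- S: BR = C, leader payoff 2.
- T: BR = C, leader payoff -2.
Player 2's induced payoffs are 1, -5, -6, 2, -2, so Player 2 commits to S. Subgame-perfect outcome: (C, S) with payoffs (8, 2).
Under simultaneous play:
Player 1's best replies: P→A; Q→A; R→A; S→C; T→C.
Player 2's best replies: A→P; B→Q; C→Q; D→S.
Only (A, P) has each player best-responding; Nash payoffs (6, 1).
Player 2's commitment gain: 2 − 1 = 1.

1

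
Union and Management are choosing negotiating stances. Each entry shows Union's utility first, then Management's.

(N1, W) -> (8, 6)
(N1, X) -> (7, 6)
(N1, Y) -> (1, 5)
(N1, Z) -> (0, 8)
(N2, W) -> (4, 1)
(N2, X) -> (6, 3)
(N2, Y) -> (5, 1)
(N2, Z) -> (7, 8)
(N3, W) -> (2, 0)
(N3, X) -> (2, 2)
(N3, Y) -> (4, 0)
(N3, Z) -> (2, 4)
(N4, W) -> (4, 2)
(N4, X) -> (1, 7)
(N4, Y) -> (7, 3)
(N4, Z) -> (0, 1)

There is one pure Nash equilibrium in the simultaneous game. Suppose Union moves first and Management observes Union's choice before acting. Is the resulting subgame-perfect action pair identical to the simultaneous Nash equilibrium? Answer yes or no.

Work backward from Management's decision.
- N1: BR = Z, leader payoff 0.
- N2: BR = Z, leader payoff 7.
- N3: BR = Z, leader payoff 2.
- N4: BR = X, leader payoff 1.
Union's induced payoffs are 0, 7, 2, 1, so Union commits to N2. Subgame-perfect outcome: (N2, Z) with payoffs (7, 8).
For the simultaneous game, intersect best replies.
Union's best replies: W→N1; X→N1; Y→N4; Z→N2.
Management's best replies: N1→Z; N2→Z; N3→Z; N4→X.
The unique mutual best reply is (N2, Z), giving (7, 8).
Sequential outcome (N2, Z) coincides with the Nash profile (N2, Z).

yes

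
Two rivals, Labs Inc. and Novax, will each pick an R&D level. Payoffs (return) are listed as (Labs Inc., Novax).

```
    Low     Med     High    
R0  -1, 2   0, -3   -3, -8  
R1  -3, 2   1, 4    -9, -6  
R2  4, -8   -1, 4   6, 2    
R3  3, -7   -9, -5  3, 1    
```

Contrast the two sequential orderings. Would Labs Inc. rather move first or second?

first

If Labs Inc. leads: Novax's best replies are R0→Low, R1→Med, R2→Med, R3→High; Labs Inc.'s induced payoffs -1, 1, -1, 3; outcome (R3, High), payoffs (3, 1).
If Novax leads: Labs Inc.'s best replies are Low→R2, Med→R1, High→R2; Novax's induced payoffs -8, 4, 2; outcome (R1, Med), payoffs (1, 4).
Labs Inc. gets 3 moving first and 1 moving second, so Labs Inc. prefers to move first.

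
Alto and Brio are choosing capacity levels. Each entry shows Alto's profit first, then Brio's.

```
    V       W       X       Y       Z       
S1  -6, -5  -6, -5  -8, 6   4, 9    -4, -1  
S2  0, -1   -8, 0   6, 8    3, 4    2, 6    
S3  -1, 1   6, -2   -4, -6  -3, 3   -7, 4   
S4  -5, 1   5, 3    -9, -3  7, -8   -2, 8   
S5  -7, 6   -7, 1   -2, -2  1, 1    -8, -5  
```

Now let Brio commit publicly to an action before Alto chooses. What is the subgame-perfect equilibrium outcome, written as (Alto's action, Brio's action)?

(S2, X)

Backward induction with Brio moving first.
- V: Alto compares -6, 0, -1, -5, -7 and picks S2; Brio would get -1.
- W: Alto compares -6, -8, 6, 5, -7 and picks S3; Brio would get -2.
- X: Alto compares -8, 6, -4, -9, -2 and picks S2; Brio would get 8.
- Y: Alto compares 4, 3, -3, 7, 1 and picks S4; Brio would get -8.
- Z: Alto compares -4, 2, -7, -2, -8 and picks S2; Brio would get 6.
Maximizing over -1, -2, 8, -8, 6, Brio chooses X. Subgame-perfect outcome: (S2, X) with payoffs (6, 8).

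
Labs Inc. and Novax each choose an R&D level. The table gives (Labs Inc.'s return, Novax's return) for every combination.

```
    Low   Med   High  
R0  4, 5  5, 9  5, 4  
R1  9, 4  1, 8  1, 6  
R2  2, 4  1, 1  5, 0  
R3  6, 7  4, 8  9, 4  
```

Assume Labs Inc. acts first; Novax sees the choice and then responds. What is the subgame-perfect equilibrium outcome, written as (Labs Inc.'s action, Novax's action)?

(R0, Med)

Novax best-responds to each possible Labs Inc. move:
- R0: Novax compares 5, 9, 4 and picks Med; Labs Inc. would get 5.
- R1: Novax compares 4, 8, 6 and picks Med; Labs Inc. would get 1.
- R2: Novax compares 4, 1, 0 and picks Low; Labs Inc. would get 2.
- R3: Novax compares 7, 8, 4 and picks Med; Labs Inc. would get 4.
Among 5, 1, 2, 4, the best is 5 at R0. Subgame-perfect outcome: (R0, Med) with payoffs (5, 9).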